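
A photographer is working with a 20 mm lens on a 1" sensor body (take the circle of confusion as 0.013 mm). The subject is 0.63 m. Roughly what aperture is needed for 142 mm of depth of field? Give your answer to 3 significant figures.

Write h = H − f = f²/(N·c). The thin-lens limits are Dn = s·h/(h + (s−f)) and Df = s·h/(h − (s−f)), so DoF = Df − Dn = 2·s·(s−f)·h / (h² − (s−f)²).
That is a quadratic in h: DoF·h² − 2·s·(s−f)·h − DoF·(s−f)² = 0 ⇒ h = (s−f)·(s + √(s² + DoF²)) / DoF = 610 × (630 + √(630² + 142²)) / 142 = 610 × (630 + 645.805) / 142 ≈ 5480.6 mm.
Then N = f²/(c·h) = 20² / (0.013 × 5480.6) = 400 / 71.247 ≈ 5.61.

f/5.61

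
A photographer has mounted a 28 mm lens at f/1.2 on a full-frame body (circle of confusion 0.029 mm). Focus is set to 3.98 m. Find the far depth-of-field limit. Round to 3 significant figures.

Hyperfocal distance H = f²/(N·c) + f = 28²/(1.2 × 0.029) + 28 = 784/0.0348 + 28 ≈ 22556.7 mm ≈ 22.56 m.
Far limit Df = s·(H − f)/(H − s) = 3980 × (22556.7 − 28) / (22556.7 − 3980) = 3980 × 22528.7 / 18576.7 ≈ 4826.7 mm ≈ 4.83 m.

4.83 m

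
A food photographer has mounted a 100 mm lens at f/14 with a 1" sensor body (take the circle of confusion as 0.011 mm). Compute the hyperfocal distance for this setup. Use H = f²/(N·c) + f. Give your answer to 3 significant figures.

65.0 m

Hyperfocal distance H = f²/(N·c) + f = 100²/(14 × 0.011) + 100 = 10000/0.154 + 100 ≈ 65035.1 mm ≈ 65.0 m.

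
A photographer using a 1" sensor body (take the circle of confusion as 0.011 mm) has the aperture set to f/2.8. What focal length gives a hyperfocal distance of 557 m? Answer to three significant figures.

From H = f²/(N·c) + f, with f ≪ H: f ≈ √(H·N·c) = √(557000 × 2.8 × 0.011) = √17156 ≈ 131.0 mm.
The +f correction barely moves this — solving exactly, f² + N·c·f − N·c·H = 0 ⇒ f = (−N·c + √((N·c)² + 4·N·c·H))/2 = (−0.0308 + √68622)/2 ≈ 130.96 mm, so f ≈ 131 mm.

131 mm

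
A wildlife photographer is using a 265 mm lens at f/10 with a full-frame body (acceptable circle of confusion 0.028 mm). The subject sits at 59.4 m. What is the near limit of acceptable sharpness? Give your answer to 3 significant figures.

48.1 m

Hyperfocal distance H = f²/(N·c) + f = 265²/(10 × 0.028) + 265 = 70225/0.28 + 265 ≈ 251068.6 mm ≈ 251.1 m.
Near limit Dn = s·(H − f)/(H + s − 2f) = 59400 × (251068.6 − 265) / (251068.6 + 59400 − 2 × 265) = 59400 × 250803.6 / 309938.6 ≈ 48067 mm ≈ 48.1 m.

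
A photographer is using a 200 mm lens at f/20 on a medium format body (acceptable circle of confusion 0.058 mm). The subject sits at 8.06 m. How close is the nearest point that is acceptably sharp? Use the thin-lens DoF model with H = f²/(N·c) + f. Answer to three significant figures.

Hyperfocal distance H = f²/(N·c) + f = 200²/(20 × 0.058) + 200 = 40000/1.16 + 200 ≈ 34682.8 mm ≈ 34.68 m.
Near limit Dn = s·(H − f)/(H + s − 2f) = 8060 × (34682.8 − 200) / (34682.8 + 8060 − 2 × 200) = 8060 × 34482.8 / 42342.8 ≈ 6563.8 mm ≈ 6.56 m.

6.56 m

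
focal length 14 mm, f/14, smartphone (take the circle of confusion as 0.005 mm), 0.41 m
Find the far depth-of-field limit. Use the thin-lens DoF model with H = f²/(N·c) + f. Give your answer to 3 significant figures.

Hyperfocal distance H = f²/(N·c) + f = 14²/(14 × 0.005) + 14 = 196/0.07 + 14 ≈ 2814.0 mm ≈ 2.814 m.
Far limit Df = s·(H − f)/(H − s) = 410 × (2814.0 − 14) / (2814.0 − 410) = 410 × 2800.0 / 2404.0 ≈ 477.54 mm.

478 mm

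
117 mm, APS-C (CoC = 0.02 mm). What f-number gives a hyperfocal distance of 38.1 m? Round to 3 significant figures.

Rearrange H = f²/(N·c) + f for N: N = f² / ((H − f)·c).
N = 117² / ((38100 − 117) × 0.02) = 13689 / 759.7 ≈ 18.

f/18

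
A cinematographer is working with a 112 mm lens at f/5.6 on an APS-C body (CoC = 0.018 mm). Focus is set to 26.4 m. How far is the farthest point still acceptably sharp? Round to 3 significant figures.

Hyperfocal distance H = f²/(N·c) + f = 112²/(5.6 × 0.018) + 112 = 12544/0.1008 + 112 ≈ 124556.4 mm ≈ 124.6 m.
Far limit Df = s·(H − f)/(H − s) = 26400 × (124556.4 − 112) / (124556.4 − 26400) = 26400 × 124444.4 / 98156.4 ≈ 33470 mm ≈ 33.5 m.

33.5 m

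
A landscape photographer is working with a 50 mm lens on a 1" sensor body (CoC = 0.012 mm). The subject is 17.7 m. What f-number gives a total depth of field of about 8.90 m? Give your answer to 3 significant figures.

f/2.80

Write h = H − f = f²/(N·c). The thin-lens limits are Dn = s·h/(h + (s−f)) and Df = s·h/(h − (s−f)), so DoF = Df − Dn = 2·s·(s−f)·h / (h² − (s−f)²).
That is a quadratic in h: DoF·h² − 2·s·(s−f)·h − DoF·(s−f)² = 0 ⇒ h = (s−f)·(s + √(s² + DoF²)) / DoF = 17650 × (17700 + √(17700² + 8900²)) / 8900 = 17650 × (17700 + 19811.6) / 8900 ≈ 74391 mm.
Then N = f²/(c·h) = 50² / (0.012 × 74391) = 2500 / 892.69 ≈ 2.80.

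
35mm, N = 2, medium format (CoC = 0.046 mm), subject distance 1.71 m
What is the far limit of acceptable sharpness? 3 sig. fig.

1.96 m

Hyperfocal distance H = f²/(N·c) + f = 35²/(2 × 0.046) + 35 = 1225/0.092 + 35 ≈ 13350.2 mm ≈ 13.35 m.
Far limit Df = s·(H − f)/(H − s) = 1710 × (13350.2 − 35) / (13350.2 − 1710) = 1710 × 13315.2 / 11640.2 ≈ 1956.1 mm ≈ 1.96 m.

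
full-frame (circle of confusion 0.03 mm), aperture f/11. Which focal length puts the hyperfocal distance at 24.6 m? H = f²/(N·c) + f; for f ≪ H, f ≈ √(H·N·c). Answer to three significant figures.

89.9 mm

From H = f²/(N·c) + f, with f ≪ H: f ≈ √(H·N·c) = √(24600 × 11 × 0.03) = √8118.0 ≈ 90.10 mm.
Exact: f² + N·c·f − N·c·H = 0 ⇒ f = (−N·c + √((N·c)² + 4·N·c·H))/2 = (−0.33 + √32472)/2 ≈ 89.935 mm ≈ 89.9 mm.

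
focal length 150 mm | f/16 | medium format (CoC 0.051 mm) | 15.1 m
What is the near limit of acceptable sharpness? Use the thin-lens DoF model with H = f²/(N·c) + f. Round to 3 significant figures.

9.79 m

Hyperfocal distance H = f²/(N·c) + f = 150²/(16 × 0.051) + 150 = 22500/0.816 + 150 ≈ 27723.5 mm ≈ 27.72 m.
Near limit Dn = s·(H − f)/(H + s − 2f) = 15100 × (27723.5 − 150) / (27723.5 + 15100 − 2 × 150) = 15100 × 27573.5 / 42523.5 ≈ 9791.3 mm ≈ 9.79 m.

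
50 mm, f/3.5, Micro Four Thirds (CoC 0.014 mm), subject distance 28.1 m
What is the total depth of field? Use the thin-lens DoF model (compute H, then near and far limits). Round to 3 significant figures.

44.3 m

Hyperfocal distance H = f²/(N·c) + f = 50²/(3.5 × 0.014) + 50 = 2500/0.049 + 50 ≈ 51070.4 mm ≈ 51.07 m.
Near limit Dn = s·(H − f)/(H + s − 2f) = 28100 × (51070.4 − 50) / (51070.4 + 28100 − 2 × 50) = 28100 × 51020.4 / 79070.4 ≈ 18132 mm.
Far limit Df = s·(H − f)/(H − s) = 28100 × (51070.4 − 50) / (51070.4 − 28100) = 28100 × 51020.4 / 22970.4 ≈ 62414 mm.
Depth of field = Df − Dn = 62414 − 18132 ≈ 44282 mm ≈ 44.3 m.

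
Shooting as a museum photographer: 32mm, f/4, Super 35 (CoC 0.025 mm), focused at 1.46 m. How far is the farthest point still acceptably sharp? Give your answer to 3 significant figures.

1.70 m

Hyperfocal distance H = f²/(N·c) + f = 32²/(4 × 0.025) + 32 = 1024/0.1 + 32 ≈ 10272.0 mm ≈ 10.27 m.
Far limit Df = s·(H − f)/(H − s) = 1460 × (10272.0 − 32) / (10272.0 − 1460) = 1460 × 10240.0 / 8812.0 ≈ 1696.6 mm ≈ 1.70 m.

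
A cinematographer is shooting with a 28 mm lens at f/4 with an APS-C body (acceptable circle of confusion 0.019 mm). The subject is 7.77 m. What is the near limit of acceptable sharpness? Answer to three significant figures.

Hyperfocal distance H = f²/(N·c) + f = 28²/(4 × 0.019) + 28 = 784/0.076 + 28 ≈ 10343.8 mm ≈ 10.34 m.
Near limit Dn = s·(H − f)/(H + s − 2f) = 7770 × (10343.8 − 28) / (10343.8 + 7770 − 2 × 28) = 7770 × 10315.8 / 18057.8 ≈ 4438.7 mm ≈ 4.44 m.

4.44 m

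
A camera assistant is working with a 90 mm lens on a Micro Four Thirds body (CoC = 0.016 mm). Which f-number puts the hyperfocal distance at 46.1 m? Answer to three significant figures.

f/11

Rearrange H = f²/(N·c) + f for N: N = f² / ((H − f)·c).
N = 90² / ((46100 − 90) × 0.016) = 8100 / 736.2 ≈ 11.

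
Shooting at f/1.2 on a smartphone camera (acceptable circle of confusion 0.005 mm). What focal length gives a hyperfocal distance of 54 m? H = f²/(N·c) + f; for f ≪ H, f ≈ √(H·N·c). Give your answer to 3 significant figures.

From H = f²/(N·c) + f, with f ≪ H: f ≈ √(H·N·c) = √(54000 × 1.2 × 0.005) = √324.00 ≈ 18.00 mm.
The +f correction barely moves this — solving exactly, f² + N·c·f − N·c·H = 0 ⇒ f = (−N·c + √((N·c)² + 4·N·c·H))/2 = (−0.006 + √1296.0)/2 ≈ 17.997 mm, so f ≈ 18.0 mm.

18.0 mm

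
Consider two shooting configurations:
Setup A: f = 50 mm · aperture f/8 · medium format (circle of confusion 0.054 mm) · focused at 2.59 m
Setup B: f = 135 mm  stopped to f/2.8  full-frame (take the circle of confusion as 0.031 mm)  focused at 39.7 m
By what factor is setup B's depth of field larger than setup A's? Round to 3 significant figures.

Setup A: H = 50²/(8×0.054) + 50 ≈ 5837.0 mm; DoF = Df − Dn = 4616.0 − 1800.0 ≈ 2816.0 mm.
Setup B: H = 135²/(2.8×0.031) + 135 ≈ 210100.4 mm; DoF = Df − Dn = 48918 − 33405 ≈ 15513 mm.
Ratio = 15513 / 2816.0 ≈ 5.51.

5.51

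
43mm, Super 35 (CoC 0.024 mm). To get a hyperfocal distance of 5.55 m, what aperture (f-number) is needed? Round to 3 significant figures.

f/14

Rearrange H = f²/(N·c) + f for N: N = f² / ((H − f)·c).
N = 43² / ((5550 − 43) × 0.024) = 1849 / 132.2 ≈ 14.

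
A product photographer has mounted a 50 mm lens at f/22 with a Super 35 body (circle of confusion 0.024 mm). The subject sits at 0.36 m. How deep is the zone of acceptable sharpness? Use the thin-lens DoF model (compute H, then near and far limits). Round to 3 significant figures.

47.3 mm

Hyperfocal distance H = f²/(N·c) + f = 50²/(22 × 0.024) + 50 = 2500/0.528 + 50 ≈ 4784.8 mm ≈ 4.785 m.
Near limit Dn = s·(H − f)/(H + s − 2f) = 360 × (4784.8 − 50) / (4784.8 + 360 − 2 × 50) = 360 × 4734.8 / 5044.8 ≈ 337.878 mm.
Far limit Df = s·(H − f)/(H − s) = 360 × (4784.8 − 50) / (4784.8 − 360) = 360 × 4734.8 / 4424.8 ≈ 385.221 mm.
Depth of field = Df − Dn = 385.221 − 337.878 ≈ 47.343 mm.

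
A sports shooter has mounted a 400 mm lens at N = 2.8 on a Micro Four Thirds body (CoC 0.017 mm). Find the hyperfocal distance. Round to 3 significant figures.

3360 m

Hyperfocal distance H = f²/(N·c) + f = 400²/(2.8 × 0.017) + 400 = 160000/0.0476 + 400 ≈ 3361744.5 mm ≈ 3360 m.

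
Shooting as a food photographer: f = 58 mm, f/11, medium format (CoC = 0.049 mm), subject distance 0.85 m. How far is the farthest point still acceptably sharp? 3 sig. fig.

0.974 m

Hyperfocal distance H = f²/(N·c) + f = 58²/(11 × 0.049) + 58 = 3364/0.539 + 58 ≈ 6299.2 mm ≈ 6.299 m.
Far limit Df = s·(H − f)/(H − s) = 850 × (6299.2 − 58) / (6299.2 − 850) = 850 × 6241.2 / 5449.2 ≈ 973.54 mm ≈ 0.974 m.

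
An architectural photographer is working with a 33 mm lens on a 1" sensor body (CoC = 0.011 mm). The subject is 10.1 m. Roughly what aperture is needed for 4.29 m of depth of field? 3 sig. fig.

f/2.00

Write h = H − f = f²/(N·c). The thin-lens limits are Dn = s·h/(h + (s−f)) and Df = s·h/(h − (s−f)), so DoF = Df − Dn = 2·s·(s−f)·h / (h² − (s−f)²).
That is a quadratic in h: DoF·h² − 2·s·(s−f)·h − DoF·(s−f)² = 0 ⇒ h = (s−f)·(s + √(s² + DoF²)) / DoF = 10067 × (10100 + √(10100² + 4290²)) / 4290 = 10067 × (10100 + 10973.3) / 4290 ≈ 49451 mm.
Then N = f²/(c·h) = 33² / (0.011 × 49451) = 1089 / 543.96 ≈ 2.00.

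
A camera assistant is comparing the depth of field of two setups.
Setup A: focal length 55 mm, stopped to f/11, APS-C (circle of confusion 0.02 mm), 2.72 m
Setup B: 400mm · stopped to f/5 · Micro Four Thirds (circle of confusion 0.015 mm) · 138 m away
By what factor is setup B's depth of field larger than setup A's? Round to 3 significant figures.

Setup A: H = 55²/(11×0.02) + 55 ≈ 13805.0 mm; DoF = Df − Dn = 3373.9 − 2278.4 ≈ 1095.5 mm.
Setup B: H = 400²/(5×0.015) + 400 ≈ 2133733.3 mm; DoF = Df − Dn = 147515 − 129638 ≈ 17877 mm.
Ratio = 17877 / 1095.5 ≈ 16.3.

16.3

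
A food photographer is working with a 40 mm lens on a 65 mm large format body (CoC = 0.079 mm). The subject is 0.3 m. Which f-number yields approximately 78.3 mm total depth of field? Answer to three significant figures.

Write h = H − f = f²/(N·c). The thin-lens limits are Dn = s·h/(h + (s−f)) and Df = s·h/(h − (s−f)), so DoF = Df − Dn = 2·s·(s−f)·h / (h² − (s−f)²).
That is a quadratic in h: DoF·h² − 2·s·(s−f)·h − DoF·(s−f)² = 0 ⇒ h = (s−f)·(s + √(s² + DoF²)) / DoF = 260 × (300 + √(300² + 78.3²)) / 78.3 = 260 × (300 + 310.050) / 78.3 ≈ 2025.7 mm.
Then N = f²/(c·h) = 40² / (0.079 × 2025.7) = 1600 / 160.03 ≈ 10.

f/10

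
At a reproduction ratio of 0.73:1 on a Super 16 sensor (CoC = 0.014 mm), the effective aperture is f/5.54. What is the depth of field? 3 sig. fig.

0.291 mm

At magnification m, DoF ≈ 2·N_eff·c/m² = 2 × 5.54 × 0.014 / 0.73² = 0.1551 / 0.5329 ≈ 0.291 mm.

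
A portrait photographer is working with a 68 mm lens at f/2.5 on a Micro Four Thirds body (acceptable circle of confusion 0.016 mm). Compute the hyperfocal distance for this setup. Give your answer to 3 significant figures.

116 m

Hyperfocal distance H = f²/(N·c) + f = 68²/(2.5 × 0.016) + 68 = 4624/0.04 + 68 ≈ 115668.0 mm ≈ 116 m.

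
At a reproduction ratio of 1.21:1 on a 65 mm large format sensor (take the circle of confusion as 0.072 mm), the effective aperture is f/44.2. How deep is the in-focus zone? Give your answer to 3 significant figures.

4.35 mm

At magnification m, DoF ≈ 2·N_eff·c/m² = 2 × 44.2 × 0.072 / 1.21² = 6.365 / 1.464 ≈ 4.35 mm.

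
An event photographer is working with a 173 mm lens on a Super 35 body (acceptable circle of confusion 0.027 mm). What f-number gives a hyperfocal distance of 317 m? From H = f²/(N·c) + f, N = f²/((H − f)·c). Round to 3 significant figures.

Rearrange H = f²/(N·c) + f for N: N = f² / ((H − f)·c).
N = 173² / ((317000 − 173) × 0.027) = 29929 / 8554 ≈ 3.50.

f/3.50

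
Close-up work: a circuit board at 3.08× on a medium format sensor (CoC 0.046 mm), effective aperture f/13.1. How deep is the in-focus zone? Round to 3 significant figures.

0.127 mm

At magnification m, DoF ≈ 2·N_eff·c/m² = 2 × 13.1 × 0.046 / 3.08² = 1.205 / 9.486 ≈ 0.127 mm.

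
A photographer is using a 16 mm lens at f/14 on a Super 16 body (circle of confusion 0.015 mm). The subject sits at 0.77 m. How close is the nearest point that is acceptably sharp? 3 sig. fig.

Hyperfocal distance H = f²/(N·c) + f = 16²/(14 × 0.015) + 16 = 256/0.21 + 16 ≈ 1235.0 mm ≈ 1.235 m.
Near limit Dn = s·(H − f)/(H + s − 2f) = 770 × (1235.0 − 16) / (1235.0 + 770 − 2 × 16) = 770 × 1219.0 / 1973.0 ≈ 475.74 mm.

476 mm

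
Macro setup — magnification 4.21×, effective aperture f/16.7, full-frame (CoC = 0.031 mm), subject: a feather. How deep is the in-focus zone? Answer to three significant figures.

0.0584 mm

At magnification m, DoF ≈ 2·N_eff·c/m² = 2 × 16.7 × 0.031 / 4.21² = 1.035 / 17.72 ≈ 0.0584 mm.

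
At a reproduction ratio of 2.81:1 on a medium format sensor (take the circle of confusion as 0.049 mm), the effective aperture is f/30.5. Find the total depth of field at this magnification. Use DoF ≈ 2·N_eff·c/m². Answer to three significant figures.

At magnification m, DoF ≈ 2·N_eff·c/m² = 2 × 30.5 × 0.049 / 2.81² = 2.989 / 7.896 ≈ 0.379 mm.

0.379 mm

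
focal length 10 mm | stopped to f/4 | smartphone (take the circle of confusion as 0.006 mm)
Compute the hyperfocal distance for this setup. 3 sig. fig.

4.18 m

Hyperfocal distance H = f²/(N·c) + f = 10²/(4 × 0.006) + 10 = 100/0.024 + 10 ≈ 4176.7 mm ≈ 4.18 m.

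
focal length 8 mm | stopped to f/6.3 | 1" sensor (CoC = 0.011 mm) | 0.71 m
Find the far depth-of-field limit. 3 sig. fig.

Hyperfocal distance H = f²/(N·c) + f = 8²/(6.3 × 0.011) + 8 = 64/0.0693 + 8 ≈ 931.5 mm ≈ 0.932 m.
Far limit Df = s·(H − f)/(H − s) = 710 × (931.5 − 8) / (931.5 − 710) = 710 × 923.5 / 221.5 ≈ 2960.0 mm ≈ 2.96 m.

2.96 m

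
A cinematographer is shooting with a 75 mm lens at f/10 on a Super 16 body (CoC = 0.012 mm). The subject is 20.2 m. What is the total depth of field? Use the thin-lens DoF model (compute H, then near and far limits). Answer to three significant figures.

Hyperfocal distance H = f²/(N·c) + f = 75²/(10 × 0.012) + 75 = 5625/0.12 + 75 ≈ 46950.0 mm ≈ 46.95 m.
Near limit Dn = s·(H − f)/(H + s − 2f) = 20200 × (46950.0 − 75) / (46950.0 + 20200 − 2 × 75) = 20200 × 46875.0 / 67000.0 ≈ 14132 mm.
Far limit Df = s·(H − f)/(H − s) = 20200 × (46950.0 − 75) / (46950.0 − 20200) = 20200 × 46875.0 / 26750.0 ≈ 35397 mm.
Depth of field = Df − Dn = 35397 − 14132 ≈ 21265 mm ≈ 21.3 m.

21.3 m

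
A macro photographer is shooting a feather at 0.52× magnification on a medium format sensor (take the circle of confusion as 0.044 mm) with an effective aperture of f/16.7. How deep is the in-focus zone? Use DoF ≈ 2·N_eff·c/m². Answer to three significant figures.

At magnification m, DoF ≈ 2·N_eff·c/m² = 2 × 16.7 × 0.044 / 0.52² = 1.47 / 0.2704 ≈ 5.43 mm.

5.43 mm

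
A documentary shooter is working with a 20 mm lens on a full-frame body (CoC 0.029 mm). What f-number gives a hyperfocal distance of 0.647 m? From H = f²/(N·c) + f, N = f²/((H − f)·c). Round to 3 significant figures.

Rearrange H = f²/(N·c) + f for N: N = f² / ((H − f)·c).
N = 20² / ((647 − 20) × 0.029) = 400 / 18.18 ≈ 22.

f/22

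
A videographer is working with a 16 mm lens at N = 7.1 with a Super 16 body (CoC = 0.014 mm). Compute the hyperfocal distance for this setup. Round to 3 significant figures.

2.59 m

Hyperfocal distance H = f²/(N·c) + f = 16²/(7.1 × 0.014) + 16 = 256/0.0994 + 16 ≈ 2591.5 mm ≈ 2.59 m.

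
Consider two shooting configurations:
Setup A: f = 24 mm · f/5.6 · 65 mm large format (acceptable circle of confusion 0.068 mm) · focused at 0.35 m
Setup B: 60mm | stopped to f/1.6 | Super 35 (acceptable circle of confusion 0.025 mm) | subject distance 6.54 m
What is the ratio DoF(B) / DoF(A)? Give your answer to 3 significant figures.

Setup A: H = 24²/(5.6×0.068) + 24 ≈ 1536.6 mm; DoF = Df − Dn = 446.16 − 287.94 ≈ 158.22 mm.
Setup B: H = 60²/(1.6×0.025) + 60 ≈ 90060.0 mm; DoF = Df − Dn = 7047.41 − 6100.75 ≈ 946.66 mm.
Ratio = 946.66 / 158.22 ≈ 5.98.

5.98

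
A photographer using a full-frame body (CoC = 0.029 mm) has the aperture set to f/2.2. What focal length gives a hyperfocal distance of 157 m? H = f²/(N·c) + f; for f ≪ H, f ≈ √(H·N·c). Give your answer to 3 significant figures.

From H = f²/(N·c) + f, with f ≪ H: f ≈ √(H·N·c) = √(157000 × 2.2 × 0.029) = √10017 ≈ 100.1 mm.
The +f correction barely moves this — solving exactly, f² + N·c·f − N·c·H = 0 ⇒ f = (−N·c + √((N·c)² + 4·N·c·H))/2 = (−0.0638 + √40066)/2 ≈ 100.05 mm, so f ≈ 100 mm.

100 mm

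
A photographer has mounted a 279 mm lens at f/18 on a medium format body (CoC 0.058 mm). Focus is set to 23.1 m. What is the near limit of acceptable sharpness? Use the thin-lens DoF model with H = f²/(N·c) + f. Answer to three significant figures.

Hyperfocal distance H = f²/(N·c) + f = 279²/(18 × 0.058) + 279 = 77841/1.044 + 279 ≈ 74839.3 mm ≈ 74.84 m.
Near limit Dn = s·(H − f)/(H + s − 2f) = 23100 × (74839.3 − 279) / (74839.3 + 23100 − 2 × 279) = 23100 × 74560.3 / 97381.3 ≈ 17687 mm ≈ 17.7 m.

17.7 m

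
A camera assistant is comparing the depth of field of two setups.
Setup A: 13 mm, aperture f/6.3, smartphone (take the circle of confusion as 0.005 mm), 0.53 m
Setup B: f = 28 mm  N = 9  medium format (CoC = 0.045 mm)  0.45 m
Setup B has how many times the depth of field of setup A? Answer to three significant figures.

Setup A: H = 13²/(6.3×0.005) + 13 ≈ 5378.1 mm; DoF = Df − Dn = 586.52 − 483.42 ≈ 103.10 mm.
Setup B: H = 28²/(9×0.045) + 28 ≈ 1963.8 mm; DoF = Df − Dn = 575.45 − 369.46 ≈ 205.99 mm.
Ratio = 205.99 / 103.10 ≈ 2.00.

2.00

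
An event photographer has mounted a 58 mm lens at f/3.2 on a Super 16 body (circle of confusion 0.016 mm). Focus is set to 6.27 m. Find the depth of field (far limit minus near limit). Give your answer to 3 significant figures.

Hyperfocal distance H = f²/(N·c) + f = 58²/(3.2 × 0.016) + 58 = 3364/0.0512 + 58 ≈ 65761.1 mm ≈ 65.76 m.
Near limit Dn = s·(H − f)/(H + s − 2f) = 6270 × (65761.1 − 58) / (65761.1 + 6270 − 2 × 58) = 6270 × 65703.1 / 71915.1 ≈ 5728.4 mm.
Far limit Df = s·(H − f)/(H − s) = 6270 × (65761.1 − 58) / (65761.1 − 6270) = 6270 × 65703.1 / 59491.1 ≈ 6924.7 mm.
Depth of field = Df − Dn = 6924.7 − 5728.4 ≈ 1196.3 mm ≈ 1.20 m.

1.20 m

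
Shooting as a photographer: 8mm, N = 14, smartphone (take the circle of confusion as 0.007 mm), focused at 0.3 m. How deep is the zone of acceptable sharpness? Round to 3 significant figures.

Hyperfocal distance H = f²/(N·c) + f = 8²/(14 × 0.007) + 8 = 64/0.098 + 8 ≈ 661.1 mm ≈ 0.661 m.
Near limit Dn = s·(H − f)/(H + s − 2f) = 300 × (661.1 − 8) / (661.1 + 300 − 2 × 8) = 300 × 653.1 / 945.1 ≈ 207.31 mm.
Far limit Df = s·(H − f)/(H − s) = 300 × (661.1 − 8) / (661.1 − 300) = 300 × 653.1 / 361.1 ≈ 542.62 mm.
Depth of field = Df − Dn = 542.62 − 207.31 ≈ 335.31 mm.

335 mm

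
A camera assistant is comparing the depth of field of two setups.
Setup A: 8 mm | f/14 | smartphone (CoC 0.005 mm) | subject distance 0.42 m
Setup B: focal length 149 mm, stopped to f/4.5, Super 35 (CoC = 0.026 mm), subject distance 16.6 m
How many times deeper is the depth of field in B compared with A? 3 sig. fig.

Setup A: H = 8²/(14×0.005) + 8 ≈ 922.3 mm; DoF = Df − Dn = 764.51 − 289.53 ≈ 474.98 mm.
Setup B: H = 149²/(4.5×0.026) + 149 ≈ 189901.1 mm; DoF = Df − Dn = 18175.8 − 15275.6 ≈ 2900.2 mm.
Ratio = 2900.2 / 474.98 ≈ 6.11.

6.11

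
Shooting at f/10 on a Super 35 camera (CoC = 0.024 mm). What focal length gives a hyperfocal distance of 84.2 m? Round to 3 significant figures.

From H = f²/(N·c) + f, with f ≪ H: f ≈ √(H·N·c) = √(84200 × 10 × 0.024) = √20208 ≈ 142.2 mm.
The +f correction barely moves this — solving exactly, f² + N·c·f − N·c·H = 0 ⇒ f = (−N·c + √((N·c)² + 4·N·c·H))/2 = (−0.24 + √80832)/2 ≈ 142.03 mm, so f ≈ 142 mm.

142 mm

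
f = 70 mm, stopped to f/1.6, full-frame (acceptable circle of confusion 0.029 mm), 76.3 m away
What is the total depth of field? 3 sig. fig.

Hyperfocal distance H = f²/(N·c) + f = 70²/(1.6 × 0.029) + 70 = 4900/0.0464 + 70 ≈ 105673.4 mm ≈ 105.7 m.
Near limit Dn = s·(H − f)/(H + s − 2f) = 76300 × (105673.4 − 70) / (105673.4 + 76300 − 2 × 70) = 76300 × 105603.4 / 181833.4 ≈ 44313 mm.
Far limit Df = s·(H − f)/(H − s) = 76300 × (105673.4 − 70) / (105673.4 − 76300) = 76300 × 105603.4 / 29373.4 ≈ 274314 mm.
Depth of field = Df − Dn = 274314 − 44313 ≈ 230001 mm ≈ 230 m.

230 m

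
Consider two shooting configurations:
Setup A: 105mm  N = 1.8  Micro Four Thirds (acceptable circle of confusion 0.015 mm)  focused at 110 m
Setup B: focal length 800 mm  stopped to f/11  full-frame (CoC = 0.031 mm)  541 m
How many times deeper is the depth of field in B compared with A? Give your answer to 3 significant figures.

5.32

Setup A: H = 105²/(1.8×0.015) + 105 ≈ 408438.3 mm; DoF = Df − Dn = 150506 − 86674 ≈ 63832 mm.
Setup B: H = 800²/(11×0.031) + 800 ≈ 1877632.8 mm; DoF = Df − Dn = 759645 − 420088 ≈ 339557 mm.
Ratio = 339557 / 63832 ≈ 5.32.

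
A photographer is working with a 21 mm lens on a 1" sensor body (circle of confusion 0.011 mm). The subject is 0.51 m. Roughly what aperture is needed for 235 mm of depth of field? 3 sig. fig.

Write h = H − f = f²/(N·c). The thin-lens limits are Dn = s·h/(h + (s−f)) and Df = s·h/(h − (s−f)), so DoF = Df − Dn = 2·s·(s−f)·h / (h² − (s−f)²).
That is a quadratic in h: DoF·h² − 2·s·(s−f)·h − DoF·(s−f)² = 0 ⇒ h = (s−f)·(s + √(s² + DoF²)) / DoF = 489 × (510 + √(510² + 235²)) / 235 = 489 × (510 + 561.538) / 235 ≈ 2229.7 mm.
Then N = f²/(c·h) = 21² / (0.011 × 2229.7) = 441 / 24.527 ≈ 18.

f/18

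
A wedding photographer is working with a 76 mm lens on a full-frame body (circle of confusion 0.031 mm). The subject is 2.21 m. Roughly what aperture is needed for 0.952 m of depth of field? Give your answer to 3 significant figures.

Write h = H − f = f²/(N·c). The thin-lens limits are Dn = s·h/(h + (s−f)) and Df = s·h/(h − (s−f)), so DoF = Df − Dn = 2·s·(s−f)·h / (h² − (s−f)²).
That is a quadratic in h: DoF·h² − 2·s·(s−f)·h − DoF·(s−f)² = 0 ⇒ h = (s−f)·(s + √(s² + DoF²)) / DoF = 2134 × (2210 + √(2210² + 952²)) / 952 = 2134 × (2210 + 2406.33) / 952 ≈ 10348 mm.
Then N = f²/(c·h) = 76² / (0.031 × 10348) = 5776 / 320.79 ≈ 18.

f/18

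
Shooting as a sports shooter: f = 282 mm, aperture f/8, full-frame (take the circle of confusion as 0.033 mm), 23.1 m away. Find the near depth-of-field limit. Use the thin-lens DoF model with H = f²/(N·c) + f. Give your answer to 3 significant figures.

Hyperfocal distance H = f²/(N·c) + f = 282²/(8 × 0.033) + 282 = 79524/0.264 + 282 ≈ 301509.3 mm ≈ 301.5 m.
Near limit Dn = s·(H − f)/(H + s − 2f) = 23100 × (301509.3 − 282) / (301509.3 + 23100 − 2 × 282) = 23100 × 301227.3 / 324045.3 ≈ 21473 mm ≈ 21.5 m.

21.5 m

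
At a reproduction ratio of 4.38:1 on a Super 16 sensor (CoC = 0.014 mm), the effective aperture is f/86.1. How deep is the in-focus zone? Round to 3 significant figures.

0.126 mm

At magnification m, DoF ≈ 2·N_eff·c/m² = 2 × 86.1 × 0.014 / 4.38² = 2.411 / 19.18 ≈ 0.126 mm.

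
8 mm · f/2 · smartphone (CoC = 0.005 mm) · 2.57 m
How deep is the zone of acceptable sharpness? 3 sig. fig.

Hyperfocal distance H = f²/(N·c) + f = 8²/(2 × 0.005) + 8 = 64/0.01 + 8 ≈ 6408.0 mm ≈ 6.408 m.
Near limit Dn = s·(H − f)/(H + s − 2f) = 2570 × (6408.0 − 8) / (6408.0 + 2570 − 2 × 8) = 2570 × 6400.0 / 8962.0 ≈ 1835.3 mm.
Far limit Df = s·(H − f)/(H − s) = 2570 × (6408.0 − 8) / (6408.0 − 2570) = 2570 × 6400.0 / 3838.0 ≈ 4285.6 mm.
Depth of field = Df − Dn = 4285.6 − 1835.3 ≈ 2450.3 mm ≈ 2.45 m.

2.45 m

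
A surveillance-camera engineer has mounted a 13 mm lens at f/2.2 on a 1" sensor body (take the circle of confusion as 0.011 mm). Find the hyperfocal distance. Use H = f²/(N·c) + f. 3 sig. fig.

7.00 m

Hyperfocal distance H = f²/(N·c) + f = 13²/(2.2 × 0.011) + 13 = 169/0.0242 + 13 ≈ 6996.5 mm ≈ 7.00 m.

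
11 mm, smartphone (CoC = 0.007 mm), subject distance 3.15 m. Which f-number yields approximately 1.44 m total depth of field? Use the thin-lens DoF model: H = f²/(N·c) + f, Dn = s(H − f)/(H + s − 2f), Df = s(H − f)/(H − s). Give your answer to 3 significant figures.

Write h = H − f = f²/(N·c). The thin-lens limits are Dn = s·h/(h + (s−f)) and Df = s·h/(h − (s−f)), so DoF = Df − Dn = 2·s·(s−f)·h / (h² − (s−f)²).
That is a quadratic in h: DoF·h² − 2·s·(s−f)·h − DoF·(s−f)² = 0 ⇒ h = (s−f)·(s + √(s² + DoF²)) / DoF = 3139 × (3150 + √(3150² + 1440²)) / 1440 = 3139 × (3150 + 3463.54) / 1440 ≈ 14417 mm.
Then N = f²/(c·h) = 11² / (0.007 × 14417) = 121 / 100.92 ≈ 1.20.

f/1.20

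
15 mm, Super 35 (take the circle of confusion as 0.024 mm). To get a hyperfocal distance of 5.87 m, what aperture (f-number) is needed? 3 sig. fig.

Rearrange H = f²/(N·c) + f for N: N = f² / ((H − f)·c).
N = 15² / ((5870 − 15) × 0.024) = 225 / 140.5 ≈ 1.60.

f/1.60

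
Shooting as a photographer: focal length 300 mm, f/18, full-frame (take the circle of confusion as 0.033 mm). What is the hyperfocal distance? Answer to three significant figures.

Hyperfocal distance H = f²/(N·c) + f = 300²/(18 × 0.033) + 300 = 90000/0.594 + 300 ≈ 151815.2 mm ≈ 152 m.

152 m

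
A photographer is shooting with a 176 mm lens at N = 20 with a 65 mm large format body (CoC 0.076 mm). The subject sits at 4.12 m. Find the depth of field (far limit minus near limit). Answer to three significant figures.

1.66 m

Hyperfocal distance H = f²/(N·c) + f = 176²/(20 × 0.076) + 176 = 30976/1.52 + 176 ≈ 20554.9 mm ≈ 20.55 m.
Near limit Dn = s·(H − f)/(H + s − 2f) = 4120 × (20554.9 − 176) / (20554.9 + 4120 − 2 × 176) = 4120 × 20378.9 / 24322.9 ≈ 3451.9 mm.
Far limit Df = s·(H − f)/(H − s) = 4120 × (20554.9 − 176) / (20554.9 − 4120) = 4120 × 20378.9 / 16434.9 ≈ 5108.7 mm.
Depth of field = Df − Dn = 5108.7 − 3451.9 ≈ 1656.8 mm ≈ 1.66 m.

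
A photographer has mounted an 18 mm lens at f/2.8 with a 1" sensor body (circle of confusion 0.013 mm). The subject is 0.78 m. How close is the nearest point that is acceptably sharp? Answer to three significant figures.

0.718 m

Hyperfocal distance H = f²/(N·c) + f = 18²/(2.8 × 0.013) + 18 = 324/0.0364 + 18 ≈ 8919.1 mm ≈ 8.919 m.
Near limit Dn = s·(H − f)/(H + s − 2f) = 780 × (8919.1 − 18) / (8919.1 + 780 − 2 × 18) = 780 × 8901.1 / 9663.1 ≈ 718.49 mm ≈ 0.718 m.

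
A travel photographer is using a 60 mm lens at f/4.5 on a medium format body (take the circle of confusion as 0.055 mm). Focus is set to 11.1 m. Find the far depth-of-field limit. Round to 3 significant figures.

46.1 m

Hyperfocal distance H = f²/(N·c) + f = 60²/(4.5 × 0.055) + 60 = 3600/0.2475 + 60 ≈ 14605.5 mm ≈ 14.61 m.
Far limit Df = s·(H − f)/(H − s) = 11100 × (14605.5 − 60) / (14605.5 − 11100) = 11100 × 14545.5 / 3505.5 ≈ 46058 mm ≈ 46.1 m.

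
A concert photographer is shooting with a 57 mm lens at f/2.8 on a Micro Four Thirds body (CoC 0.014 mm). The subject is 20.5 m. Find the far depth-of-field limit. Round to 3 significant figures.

Hyperfocal distance H = f²/(N·c) + f = 57²/(2.8 × 0.014) + 57 = 3249/0.0392 + 57 ≈ 82939.7 mm ≈ 82.94 m.
Far limit Df = s·(H − f)/(H − s) = 20500 × (82939.7 − 57) / (82939.7 − 20500) = 20500 × 82882.7 / 62439.7 ≈ 27212 mm ≈ 27.2 m.

27.2 m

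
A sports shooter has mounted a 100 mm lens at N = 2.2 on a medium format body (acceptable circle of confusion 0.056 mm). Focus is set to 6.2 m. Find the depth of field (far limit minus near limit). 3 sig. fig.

0.937 m

Hyperfocal distance H = f²/(N·c) + f = 100²/(2.2 × 0.056) + 100 = 10000/0.1232 + 100 ≈ 81268.8 mm ≈ 81.27 m.
Near limit Dn = s·(H − f)/(H + s − 2f) = 6200 × (81268.8 − 100) / (81268.8 + 6200 − 2 × 100) = 6200 × 81168.8 / 87268.8 ≈ 5766.63 mm.
Far limit Df = s·(H − f)/(H − s) = 6200 × (81268.8 − 100) / (81268.8 − 6200) = 6200 × 81168.8 / 75068.8 ≈ 6703.80 mm.
Depth of field = Df − Dn = 6703.80 − 5766.63 ≈ 937.17 mm ≈ 0.937 m.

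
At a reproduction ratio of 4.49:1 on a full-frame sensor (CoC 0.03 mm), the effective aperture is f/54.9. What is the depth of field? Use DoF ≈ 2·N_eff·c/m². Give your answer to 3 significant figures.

0.163 mm

At magnification m, DoF ≈ 2·N_eff·c/m² = 2 × 54.9 × 0.03 / 4.49² = 3.294 / 20.16 ≈ 0.163 mm.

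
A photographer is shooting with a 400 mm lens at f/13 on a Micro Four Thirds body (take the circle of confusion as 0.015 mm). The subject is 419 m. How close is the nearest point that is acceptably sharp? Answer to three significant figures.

277 m

Hyperfocal distance H = f²/(N·c) + f = 400²/(13 × 0.015) + 400 = 160000/0.195 + 400 ≈ 820912.8 mm ≈ 820.9 m.
Near limit Dn = s·(H − f)/(H + s − 2f) = 419000 × (820912.8 − 400) / (820912.8 + 419000 − 2 × 400) = 419000 × 820512.8 / 1239112.8 ≈ 277452 mm ≈ 277 m.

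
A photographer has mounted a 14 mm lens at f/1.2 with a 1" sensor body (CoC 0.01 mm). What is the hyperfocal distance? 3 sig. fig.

Hyperfocal distance H = f²/(N·c) + f = 14²/(1.2 × 0.01) + 14 = 196/0.012 + 14 ≈ 16347.3 mm ≈ 16.3 m.

16.3 m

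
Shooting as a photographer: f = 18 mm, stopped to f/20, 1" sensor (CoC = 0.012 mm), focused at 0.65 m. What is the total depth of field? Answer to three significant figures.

Hyperfocal distance H = f²/(N·c) + f = 18²/(20 × 0.012) + 18 = 324/0.24 + 18 ≈ 1368.0 mm ≈ 1.368 m.
Near limit Dn = s·(H − f)/(H + s − 2f) = 650 × (1368.0 − 18) / (1368.0 + 650 − 2 × 18) = 650 × 1350.0 / 1982.0 ≈ 442.73 mm.
Far limit Df = s·(H − f)/(H − s) = 650 × (1368.0 − 18) / (1368.0 − 650) = 650 × 1350.0 / 718.0 ≈ 1222.14 mm.
Depth of field = Df − Dn = 1222.14 − 442.73 ≈ 779.41 mm ≈ 0.779 m.

0.779 m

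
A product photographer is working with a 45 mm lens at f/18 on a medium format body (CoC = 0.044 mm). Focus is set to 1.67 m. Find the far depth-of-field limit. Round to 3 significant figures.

Hyperfocal distance H = f²/(N·c) + f = 45²/(18 × 0.044) + 45 = 2025/0.792 + 45 ≈ 2601.8 mm ≈ 2.602 m.
Far limit Df = s·(H − f)/(H − s) = 1670 × (2601.8 − 45) / (2601.8 − 1670) = 1670 × 2556.8 / 931.8 ≈ 4582.3 mm ≈ 4.58 m.

4.58 m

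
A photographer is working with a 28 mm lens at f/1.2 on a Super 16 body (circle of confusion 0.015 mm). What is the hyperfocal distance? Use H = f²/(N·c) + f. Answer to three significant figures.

43.6 m

Hyperfocal distance H = f²/(N·c) + f = 28²/(1.2 × 0.015) + 28 = 784/0.018 + 28 ≈ 43583.6 mm ≈ 43.6 m.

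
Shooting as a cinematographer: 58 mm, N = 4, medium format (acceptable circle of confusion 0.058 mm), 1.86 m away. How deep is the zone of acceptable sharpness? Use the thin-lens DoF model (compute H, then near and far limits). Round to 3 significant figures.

470 mm

Hyperfocal distance H = f²/(N·c) + f = 58²/(4 × 0.058) + 58 = 3364/0.232 + 58 ≈ 14558.0 mm ≈ 14.56 m.
Near limit Dn = s·(H − f)/(H + s − 2f) = 1860 × (14558.0 − 58) / (14558.0 + 1860 − 2 × 58) = 1860 × 14500.0 / 16302.0 ≈ 1654.40 mm.
Far limit Df = s·(H − f)/(H − s) = 1860 × (14558.0 − 58) / (14558.0 − 1860) = 1860 × 14500.0 / 12698.0 ≈ 2123.96 mm.
Depth of field = Df − Dn = 2123.96 − 1654.40 ≈ 469.56 mm.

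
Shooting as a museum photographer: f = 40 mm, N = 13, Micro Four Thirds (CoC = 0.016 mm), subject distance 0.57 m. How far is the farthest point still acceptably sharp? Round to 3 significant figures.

0.612 m

Hyperfocal distance H = f²/(N·c) + f = 40²/(13 × 0.016) + 40 = 1600/0.208 + 40 ≈ 7732.3 mm ≈ 7.732 m.
Far limit Df = s·(H − f)/(H − s) = 570 × (7732.3 − 40) / (7732.3 − 570) = 570 × 7692.3 / 7162.3 ≈ 612.18 mm ≈ 0.612 m.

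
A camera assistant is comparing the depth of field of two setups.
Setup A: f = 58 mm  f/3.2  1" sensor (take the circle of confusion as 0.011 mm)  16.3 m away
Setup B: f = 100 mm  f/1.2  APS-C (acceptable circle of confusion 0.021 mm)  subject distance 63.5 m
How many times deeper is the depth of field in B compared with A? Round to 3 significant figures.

Setup A: H = 58²/(3.2×0.011) + 58 ≈ 95626.2 mm; DoF = Df − Dn = 19637.4 − 13932.2 ≈ 5705.2 mm.
Setup B: H = 100²/(1.2×0.021) + 100 ≈ 396925.4 mm; DoF = Df − Dn = 75574 − 54752 ≈ 20822 mm.
Ratio = 20822 / 5705.2 ≈ 3.65.

3.65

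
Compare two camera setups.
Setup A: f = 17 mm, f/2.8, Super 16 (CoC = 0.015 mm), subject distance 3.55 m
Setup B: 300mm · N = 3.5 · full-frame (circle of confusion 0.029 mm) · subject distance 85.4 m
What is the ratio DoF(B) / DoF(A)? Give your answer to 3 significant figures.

Setup A: H = 17²/(2.8×0.015) + 17 ≈ 6898.0 mm; DoF = Df − Dn = 7296.2 − 2345.6 ≈ 4950.6 mm.
Setup B: H = 300²/(3.5×0.029) + 300 ≈ 886999.5 mm; DoF = Df − Dn = 94466 − 77922 ≈ 16544 mm.
Ratio = 16544 / 4950.6 ≈ 3.34.

3.34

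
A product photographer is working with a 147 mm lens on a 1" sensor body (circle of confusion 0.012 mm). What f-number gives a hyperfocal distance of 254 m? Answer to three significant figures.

Rearrange H = f²/(N·c) + f for N: N = f² / ((H − f)·c).
N = 147² / ((254000 − 147) × 0.012) = 21609 / 3046 ≈ 7.09.

f/7.09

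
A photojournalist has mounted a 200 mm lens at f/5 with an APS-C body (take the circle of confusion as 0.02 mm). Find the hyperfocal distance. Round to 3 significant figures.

Hyperfocal distance H = f²/(N·c) + f = 200²/(5 × 0.02) + 200 = 40000/0.1 + 200 ≈ 400200.0 mm ≈ 400 m.

400 m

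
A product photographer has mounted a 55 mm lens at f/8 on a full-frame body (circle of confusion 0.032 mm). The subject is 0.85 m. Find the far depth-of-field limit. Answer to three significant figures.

0.911 m

Hyperfocal distance H = f²/(N·c) + f = 55²/(8 × 0.032) + 55 = 3025/0.256 + 55 ≈ 11871.4 mm ≈ 11.87 m.
Far limit Df = s·(H − f)/(H − s) = 850 × (11871.4 − 55) / (11871.4 − 850) = 850 × 11816.4 / 11021.4 ≈ 911.31 mm ≈ 0.911 m.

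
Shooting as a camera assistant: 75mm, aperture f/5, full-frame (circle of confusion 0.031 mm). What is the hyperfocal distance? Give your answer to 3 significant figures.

Hyperfocal distance H = f²/(N·c) + f = 75²/(5 × 0.031) + 75 = 5625/0.155 + 75 ≈ 36365.3 mm ≈ 36.4 m.

36.4 m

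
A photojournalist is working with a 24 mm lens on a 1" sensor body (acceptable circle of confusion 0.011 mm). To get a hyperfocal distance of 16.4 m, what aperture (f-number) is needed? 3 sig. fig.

Rearrange H = f²/(N·c) + f for N: N = f² / ((H − f)·c).
N = 24² / ((16400 − 24) × 0.011) = 576 / 180.1 ≈ 3.20.

f/3.20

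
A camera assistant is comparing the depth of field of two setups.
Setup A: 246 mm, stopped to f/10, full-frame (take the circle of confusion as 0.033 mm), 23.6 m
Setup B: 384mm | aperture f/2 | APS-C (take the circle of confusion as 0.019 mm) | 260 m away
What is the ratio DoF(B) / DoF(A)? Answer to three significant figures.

5.72

Setup A: H = 246²/(10×0.033) + 246 ≈ 183627.8 mm; DoF = Df − Dn = 27044.1 − 20934.0 ≈ 6110.1 mm.
Setup B: H = 384²/(2×0.019) + 384 ≈ 3880805.1 mm; DoF = Df − Dn = 278642 − 243696 ≈ 34946 mm.
Ratio = 34946 / 6110.1 ≈ 5.72.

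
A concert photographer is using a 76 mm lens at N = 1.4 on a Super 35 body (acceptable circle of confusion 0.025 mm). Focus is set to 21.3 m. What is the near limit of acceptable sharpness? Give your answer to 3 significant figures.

18.9 m

Hyperfocal distance H = f²/(N·c) + f = 76²/(1.4 × 0.025) + 76 = 5776/0.035 + 76 ≈ 165104.6 mm ≈ 165.1 m.
Near limit Dn = s·(H − f)/(H + s − 2f) = 21300 × (165104.6 − 76) / (165104.6 + 21300 − 2 × 76) = 21300 × 165028.6 / 186252.6 ≈ 18873 mm ≈ 18.9 m.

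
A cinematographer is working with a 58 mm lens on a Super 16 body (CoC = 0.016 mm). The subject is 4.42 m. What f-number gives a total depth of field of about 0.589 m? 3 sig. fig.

f/3.20

Write h = H − f = f²/(N·c). The thin-lens limits are Dn = s·h/(h + (s−f)) and Df = s·h/(h − (s−f)), so DoF = Df − Dn = 2·s·(s−f)·h / (h² − (s−f)²).
That is a quadratic in h: DoF·h² − 2·s·(s−f)·h − DoF·(s−f)² = 0 ⇒ h = (s−f)·(s + √(s² + DoF²)) / DoF = 4362 × (4420 + √(4420² + 589²)) / 589 = 4362 × (4420 + 4459.07) / 589 ≈ 65756 mm.
Then N = f²/(c·h) = 58² / (0.016 × 65756) = 3364 / 1052.1 ≈ 3.20.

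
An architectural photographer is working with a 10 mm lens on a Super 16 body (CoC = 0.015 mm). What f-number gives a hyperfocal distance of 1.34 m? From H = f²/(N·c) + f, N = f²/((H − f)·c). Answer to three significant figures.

Rearrange H = f²/(N·c) + f for N: N = f² / ((H − f)·c).
N = 10² / ((1340 − 10) × 0.015) = 100 / 19.95 ≈ 5.01.

f/5.01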